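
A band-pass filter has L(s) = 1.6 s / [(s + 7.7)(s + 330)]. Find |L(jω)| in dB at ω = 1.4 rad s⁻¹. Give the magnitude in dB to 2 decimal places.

|j1.4| = 1.4
|j1.4 + 7.7| = √(1.4² + 7.7²) = 7.826
|j1.4 + 330| = √(1.4² + 330²) = 330
|L(j1.4)| = 1.6 × 1.4 / (7.826 × 330) = 0.00086732
20 log₁₀(0.00086732) = -61.236 dB

-61.24 dB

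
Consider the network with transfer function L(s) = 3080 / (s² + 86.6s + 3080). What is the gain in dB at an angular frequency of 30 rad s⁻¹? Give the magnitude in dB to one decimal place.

-0.8 dB

|(j30)² + 86.6(j30) + 3080| = |2180 + j2598| = 3391
|L(j30)| = 3080 / 3391 = 0.90816
20 log₁₀(0.90816) = -0.84 dB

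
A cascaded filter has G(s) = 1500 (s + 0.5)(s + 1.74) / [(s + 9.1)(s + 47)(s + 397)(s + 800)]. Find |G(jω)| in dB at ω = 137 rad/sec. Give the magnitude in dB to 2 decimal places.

-47.63 dB

|j137 + 0.5| = √(137² + 0.5²) = 137
|j137 + 1.74| = √(137² + 1.74²) = 137
|j137 + 9.1| = √(137² + 9.1²) = 137.3
|j137 + 47| = √(137² + 47²) = 144.8
|j137 + 397| = √(137² + 397²) = 420
|j137 + 800| = √(137² + 800²) = 811.6
|G(j137)| = 1500 × 137 × 137 / (137.3 × 144.8 × 420 × 811.6) = 0.0041536
20 log₁₀(0.0041536) = -47.632 dB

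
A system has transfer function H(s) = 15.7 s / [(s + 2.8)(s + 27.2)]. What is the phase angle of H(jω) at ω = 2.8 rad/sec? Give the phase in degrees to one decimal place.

39.1 deg

∠(j2.8) = 90.00°
∠(j2.8 + 2.8) = arctan(2.8/2.8) = 45.00°
∠(j2.8 + 27.2) = arctan(2.8/27.2) = 5.88°
∠H(j2.8) = 90.00° − (45.00° + 5.88°) = 39.12°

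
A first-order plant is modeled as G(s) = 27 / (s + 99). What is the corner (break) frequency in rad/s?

99 rad/s

The single real pole at s = −99 gives a corner at ω = 99 rad/s.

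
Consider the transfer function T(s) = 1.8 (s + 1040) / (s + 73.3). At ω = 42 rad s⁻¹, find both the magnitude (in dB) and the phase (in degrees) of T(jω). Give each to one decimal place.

|j42 + 1040| = √(42² + 1040²) = 1041
|j42 + 73.3| = √(42² + 73.3²) = 84.48
|T(j42)| = 1.8 × 1041 / 84.48 = 22.177
20 log₁₀(22.177) = 26.92 dB
∠(j42 + 1040) = arctan(42/1040) = 2.31°
∠(j42 + 73.3) = arctan(42/73.3) = 29.81°
∠T(j42) = 2.31° − 29.81° = -27.50°

|T| = 26.9 dB, ∠T = -27.5°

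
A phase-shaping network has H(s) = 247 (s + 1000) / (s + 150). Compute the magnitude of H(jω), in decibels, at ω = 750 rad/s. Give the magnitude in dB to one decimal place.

52.1 dB

|j750 + 1000| = √(750² + 1000²) = 1250
|j750 + 150| = √(750² + 150²) = 764.9
|H(j750)| = 247 × 1250 / 764.9 = 403.67
20 log₁₀(403.67) = 52.12 dB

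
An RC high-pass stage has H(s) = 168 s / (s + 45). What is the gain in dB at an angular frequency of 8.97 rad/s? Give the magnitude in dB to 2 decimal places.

|j8.97| = 8.97
|j8.97 + 45| = √(8.97² + 45²) = 45.89
|H(j8.97)| = 168 × 8.97 / 45.89 = 32.842
20 log₁₀(32.842) = 30.329 dB

30.33 dB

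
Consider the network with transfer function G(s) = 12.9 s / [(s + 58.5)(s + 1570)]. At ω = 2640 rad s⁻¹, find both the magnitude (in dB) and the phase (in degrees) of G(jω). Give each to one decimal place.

|G| = -47.5 dB, ∠G = -58.0 deg

|j2640| = 2640
|j2640 + 58.5| = √(2640² + 58.5²) = 2641
|j2640 + 1570| = √(2640² + 1570²) = 3072
|G(j2640)| = 12.9 × 2640 / (2641 × 3072) = 0.0041988
20 log₁₀(0.0041988) = -47.54 dB
∠(j2640) = 90.00°
∠(j2640 + 58.5) = arctan(2640/58.5) = 88.73°
∠(j2640 + 1570) = arctan(2640/1570) = 59.26°
∠G(j2640) = 90.00° − (88.73° + 59.26°) = -57.99°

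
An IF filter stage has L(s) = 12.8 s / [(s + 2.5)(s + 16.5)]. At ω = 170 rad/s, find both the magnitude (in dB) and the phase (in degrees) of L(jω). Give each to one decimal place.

|j170| = 170
|j170 + 2.5| = √(170² + 2.5²) = 170
|j170 + 16.5| = √(170² + 16.5²) = 170.8
|L(j170)| = 12.8 × 170 / (170 × 170.8) = 0.074934
20 log₁₀(0.074934) = -22.51 dB
∠(j170) = 90.00°
∠(j170 + 2.5) = arctan(170/2.5) = 89.16°
∠(j170 + 16.5) = arctan(170/16.5) = 84.46°
∠L(j170) = 90.00° − (89.16° + 84.46°) = -83.61°

|L| = -22.5 dB, ∠L = -83.6°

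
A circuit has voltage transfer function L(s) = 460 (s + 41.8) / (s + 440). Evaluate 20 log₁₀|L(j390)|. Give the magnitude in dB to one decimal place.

|j390 + 41.8| = √(390² + 41.8²) = 392.2
|j390 + 440| = √(390² + 440²) = 588
|L(j390)| = 460 × 392.2 / 588 = 306.87
20 log₁₀(306.87) = 49.74 dB

49.7 dB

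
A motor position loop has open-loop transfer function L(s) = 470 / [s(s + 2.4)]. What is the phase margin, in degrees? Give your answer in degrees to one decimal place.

Gain crossover: |L(jω)| = 1 at ω ≈ 21.6 rad/s.
∠L(j21.6) = −90° − arctan(21.6/2.4) ≈ -173.66°
PM = 180° + (-173.66°) = 6.34°

6.3°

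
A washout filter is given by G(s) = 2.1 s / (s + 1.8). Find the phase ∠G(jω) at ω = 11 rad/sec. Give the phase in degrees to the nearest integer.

∠(j11) = 90.00°
∠(j11 + 1.8) = arctan(11/1.8) = 80.71°
∠G(j11) = 90.00° − 80.71° = 9.29°

9°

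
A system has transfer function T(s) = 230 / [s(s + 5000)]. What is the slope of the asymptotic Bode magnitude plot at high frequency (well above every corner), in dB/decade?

-40 dB/decade

With 0 zeros and 2 poles, the high-frequency asymptotic slope is 20 × (0 − 2) = -40 dB/decade.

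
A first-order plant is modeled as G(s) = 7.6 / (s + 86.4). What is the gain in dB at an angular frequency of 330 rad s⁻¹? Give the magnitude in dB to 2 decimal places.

|j330 + 86.4| = √(330² + 86.4²) = 341.1
|G(j330)| = 7.6 / 341.1 = 0.022279
20 log₁₀(0.022279) = -33.042 dB

-33.04 dB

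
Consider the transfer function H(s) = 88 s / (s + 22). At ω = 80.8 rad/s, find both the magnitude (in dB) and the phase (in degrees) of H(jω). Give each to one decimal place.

|j80.8| = 80.8
|j80.8 + 22| = √(80.8² + 22²) = 83.74
|H(j80.8)| = 88 × 80.8 / 83.74 = 84.909
20 log₁₀(84.909) = 38.58 dB
∠(j80.8) = 90.00°
∠(j80.8 + 22) = arctan(80.8/22) = 74.77°
∠H(j80.8) = 90.00° − 74.77° = 15.23°

|H| = 38.6 dB, ∠H = 15.2°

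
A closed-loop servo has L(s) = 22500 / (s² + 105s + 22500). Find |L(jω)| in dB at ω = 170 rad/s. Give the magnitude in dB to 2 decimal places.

|(j170)² + 105(j170) + 22500| = |-6400 + j17850| = 1.896e+04
|L(j170)| = 22500 / 1.896e+04 = 1.1865
20 log₁₀(1.1865) = 1.486 dB

1.49 dB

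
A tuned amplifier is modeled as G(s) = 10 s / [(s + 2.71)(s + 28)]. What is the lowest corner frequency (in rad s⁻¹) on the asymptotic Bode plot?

Break frequencies occur at each pole and zero magnitude: 2.71 rad s⁻¹, 28 rad s⁻¹.
The lowest is 2.71 rad s⁻¹.

2.71 rad s⁻¹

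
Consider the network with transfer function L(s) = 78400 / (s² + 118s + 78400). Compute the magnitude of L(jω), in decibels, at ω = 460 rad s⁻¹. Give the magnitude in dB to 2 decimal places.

|(j460)² + 118(j460) + 78400| = |-1.332e+05 + j54280| = 1.438e+05
|L(j460)| = 78400 / 1.438e+05 = 0.54507
20 log₁₀(0.54507) = -5.271 dB

-5.27 dB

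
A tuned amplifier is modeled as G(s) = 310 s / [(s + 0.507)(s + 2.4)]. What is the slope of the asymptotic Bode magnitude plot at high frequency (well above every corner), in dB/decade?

-20 dB/decade

With 1 zero and 2 poles, the high-frequency asymptotic slope is 20 × (1 − 2) = -20 dB/decade.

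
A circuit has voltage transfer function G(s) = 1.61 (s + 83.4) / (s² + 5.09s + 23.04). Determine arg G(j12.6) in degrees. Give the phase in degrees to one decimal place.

-146.1°

∠(j12.6 + 83.4) = arctan(12.6/83.4) = 8.59°
∠[(j12.6)² + 5.09(j12.6) + 23.04] = ∠[-135.72 + j64.134] = 154.71°
∠G(j12.6) = 8.59° − 154.71° = -146.12°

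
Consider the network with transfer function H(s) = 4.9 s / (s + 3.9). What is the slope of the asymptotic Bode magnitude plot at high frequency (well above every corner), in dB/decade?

With 1 zero and 1 pole, the high-frequency asymptotic slope is 20 × (1 − 1) = 0 dB/decade.

0 dB/decade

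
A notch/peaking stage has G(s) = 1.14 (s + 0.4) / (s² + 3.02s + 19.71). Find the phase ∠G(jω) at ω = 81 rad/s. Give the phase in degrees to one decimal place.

∠(j81 + 0.4) = arctan(81/0.4) = 89.72°
∠[(j81)² + 3.02(j81) + 19.71] = ∠[-6541.3 + j244.62] = 177.86°
∠G(j81) = 89.72° − 177.86° = -88.14°

-88.1°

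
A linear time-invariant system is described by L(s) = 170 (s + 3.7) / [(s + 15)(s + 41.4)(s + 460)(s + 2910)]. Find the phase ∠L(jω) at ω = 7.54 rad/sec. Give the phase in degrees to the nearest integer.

∠(j7.54 + 3.7) = arctan(7.54/3.7) = 63.86°
∠(j7.54 + 15) = arctan(7.54/15) = 26.69°
∠(j7.54 + 41.4) = arctan(7.54/41.4) = 10.32°
∠(j7.54 + 460) = arctan(7.54/460) = 0.94°
∠(j7.54 + 2910) = arctan(7.54/2910) = 0.15°
∠L(j7.54) = 63.86° − (26.69° + 10.32° + 0.94° + 0.15°) = 25.77°

26°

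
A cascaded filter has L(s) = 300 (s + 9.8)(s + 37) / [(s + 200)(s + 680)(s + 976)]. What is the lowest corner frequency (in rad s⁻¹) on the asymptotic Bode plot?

9.8 rad s⁻¹

Break frequencies occur at each pole and zero magnitude: 9.8 rad s⁻¹, 37 rad s⁻¹, 200 rad s⁻¹, 680 rad s⁻¹, 976 rad s⁻¹.
The lowest is 9.8 rad s⁻¹.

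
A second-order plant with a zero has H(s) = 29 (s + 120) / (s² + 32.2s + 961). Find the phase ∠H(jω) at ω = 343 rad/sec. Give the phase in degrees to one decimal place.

∠(j343 + 120) = arctan(343/120) = 70.72°
∠[(j343)² + 32.2(j343) + 961] = ∠[-1.1669e+05 + j11045] = 174.59°
∠H(j343) = 70.72° − 174.59° = -103.88°

-103.9 deg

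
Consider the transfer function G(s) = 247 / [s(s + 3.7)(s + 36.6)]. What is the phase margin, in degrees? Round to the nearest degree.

Gain crossover: |G(jω)| = 1 at ω ≈ 1.66 rad/s.
∠G(j1.66) = −90° − arctan(1.66/3.7) − arctan(1.66/36.6) ≈ -116.79°
PM = 180° + (-116.79°) = 63.21°

63°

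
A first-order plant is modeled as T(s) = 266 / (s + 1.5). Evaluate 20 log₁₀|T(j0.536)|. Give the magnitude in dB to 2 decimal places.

44.45 dB

|j0.536 + 1.5| = √(0.536² + 1.5²) = 1.593
|T(j0.536)| = 266 / 1.593 = 166.99
20 log₁₀(166.99) = 44.454 dB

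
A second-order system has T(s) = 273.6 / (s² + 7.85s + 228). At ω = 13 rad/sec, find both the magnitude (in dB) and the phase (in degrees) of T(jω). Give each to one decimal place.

|T| = 7.3 dB, ∠T = -60.0°

|(j13)² + 7.85(j13) + 228| = |59 + j102.05| = 117.9
|T(j13)| = 273.6 / 117.9 = 2.321
20 log₁₀(2.321) = 7.31 dB
∠[(j13)² + 7.85(j13) + 228] = ∠[59 + j102.05] = 59.97°
∠T(j13) = −59.97° = -59.97°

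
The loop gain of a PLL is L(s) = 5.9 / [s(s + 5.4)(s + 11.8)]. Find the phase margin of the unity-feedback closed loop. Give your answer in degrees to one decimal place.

Gain crossover: |L(jω)| = 1 at ω ≈ 0.0926 rad/s.
∠L(j0.0926) = −90° − arctan(0.0926/5.4) − arctan(0.0926/11.8) ≈ -91.43°
PM = 180° + (-91.43°) = 88.57°

88.6°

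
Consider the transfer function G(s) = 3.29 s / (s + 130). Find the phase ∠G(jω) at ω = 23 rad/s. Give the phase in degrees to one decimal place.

80.0°

∠(j23) = 90.00°
∠(j23 + 130) = arctan(23/130) = 10.03°
∠G(j23) = 90.00° − 10.03° = 79.97°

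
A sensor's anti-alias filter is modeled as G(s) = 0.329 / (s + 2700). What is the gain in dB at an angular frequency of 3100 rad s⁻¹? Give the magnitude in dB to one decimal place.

|j3100 + 2700| = √(3100² + 2700²) = 4111
|G(j3100)| = 0.329 / 4111 = 8.003e-05
20 log₁₀(8.003e-05) = -81.93 dB

-81.9 dB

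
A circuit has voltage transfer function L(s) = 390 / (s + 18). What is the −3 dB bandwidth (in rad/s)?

For a single-pole low-pass, the −3 dB point is at the pole: ω = 18 rad/s.

18 rad/s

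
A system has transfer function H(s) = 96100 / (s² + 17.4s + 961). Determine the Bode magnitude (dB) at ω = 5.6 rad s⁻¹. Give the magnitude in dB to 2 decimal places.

|(j5.6)² + 17.4(j5.6) + 961| = |929.64 + j97.44| = 934.7
|H(j5.6)| = 96100 / 934.7 = 102.81
20 log₁₀(102.81) = 40.241 dB

40.24 dB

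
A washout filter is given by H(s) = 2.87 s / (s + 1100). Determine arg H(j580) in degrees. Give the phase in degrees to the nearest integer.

62°

∠(j580) = 90.00°
∠(j580 + 1100) = arctan(580/1100) = 27.80°
∠H(j580) = 90.00° − 27.80° = 62.20°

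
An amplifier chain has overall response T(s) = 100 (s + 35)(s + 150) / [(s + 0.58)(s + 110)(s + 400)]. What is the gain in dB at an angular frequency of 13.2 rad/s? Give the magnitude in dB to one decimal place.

-0.3 dB

|j13.2 + 35| = √(13.2² + 35²) = 37.41
|j13.2 + 150| = √(13.2² + 150²) = 150.6
|j13.2 + 0.58| = √(13.2² + 0.58²) = 13.21
|j13.2 + 110| = √(13.2² + 110²) = 110.8
|j13.2 + 400| = √(13.2² + 400²) = 400.2
|T(j13.2)| = 100 × 37.41 × 150.6 / (13.21 × 110.8 × 400.2) = 0.96145
20 log₁₀(0.96145) = -0.34 dB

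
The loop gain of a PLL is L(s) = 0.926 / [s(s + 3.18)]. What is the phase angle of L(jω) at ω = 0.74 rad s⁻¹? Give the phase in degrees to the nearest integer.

-103°

∠(j0.74 + 3.18) = arctan(0.74/3.18) = 13.10°
∠(j0.74) = 90.00°
∠L(j0.74) = − (13.10° + 90.00°) = -103.10°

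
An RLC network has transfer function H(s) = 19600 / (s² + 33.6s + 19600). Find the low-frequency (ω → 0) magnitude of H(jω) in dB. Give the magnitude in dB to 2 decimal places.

H(0) = 19600 / 19600 = 1
20 log₁₀(1) = 0.000 dB

0.00 dB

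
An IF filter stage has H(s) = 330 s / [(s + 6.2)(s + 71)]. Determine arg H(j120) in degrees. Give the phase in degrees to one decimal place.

∠(j120) = 90.00°
∠(j120 + 6.2) = arctan(120/6.2) = 87.04°
∠(j120 + 71) = arctan(120/71) = 59.39°
∠H(j120) = 90.00° − (87.04° + 59.39°) = -56.43°

-56.4°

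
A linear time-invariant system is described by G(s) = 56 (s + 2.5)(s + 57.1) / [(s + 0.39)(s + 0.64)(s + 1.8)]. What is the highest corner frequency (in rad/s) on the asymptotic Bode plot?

Break frequencies occur at each pole and zero magnitude: 0.39 rad/s, 0.64 rad/s, 1.8 rad/s, 2.5 rad/s, 57.1 rad/s.
The highest is 57.1 rad/s.

57.1 rad/s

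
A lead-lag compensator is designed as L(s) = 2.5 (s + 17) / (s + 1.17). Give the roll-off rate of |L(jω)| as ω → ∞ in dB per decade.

0 dB/decade

With 1 zero and 1 pole, the high-frequency asymptotic slope is 20 × (1 − 1) = 0 dB/decade.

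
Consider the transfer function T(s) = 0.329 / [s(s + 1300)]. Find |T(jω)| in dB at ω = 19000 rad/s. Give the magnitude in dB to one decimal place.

-180.8 dB

|j19000 + 1300| = √(19000² + 1300²) = 1.904e+04
|j19000| = 1.9e+04
|T(j19000)| = 0.329 / (1.904e+04 × 1.9e+04) = 9.0923e-10
20 log₁₀(9.0923e-10) = -180.83 dB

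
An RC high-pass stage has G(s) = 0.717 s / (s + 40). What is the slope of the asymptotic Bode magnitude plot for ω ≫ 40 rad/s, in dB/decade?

With 1 zero and 1 pole, the high-frequency asymptotic slope is 20 × (1 − 1) = 0 dB/decade.

0 dB/decade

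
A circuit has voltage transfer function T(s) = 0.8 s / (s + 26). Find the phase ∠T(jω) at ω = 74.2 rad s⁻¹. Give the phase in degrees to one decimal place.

19.3°

∠(j74.2) = 90.00°
∠(j74.2 + 26) = arctan(74.2/26) = 70.69°
∠T(j74.2) = 90.00° − 70.69° = 19.31°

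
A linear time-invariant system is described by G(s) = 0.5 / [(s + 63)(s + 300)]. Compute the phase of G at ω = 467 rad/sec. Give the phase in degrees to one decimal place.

-139.6°

∠(j467 + 63) = arctan(467/63) = 82.32°
∠(j467 + 300) = arctan(467/300) = 57.28°
∠G(j467) = − (82.32° + 57.28°) = -139.60°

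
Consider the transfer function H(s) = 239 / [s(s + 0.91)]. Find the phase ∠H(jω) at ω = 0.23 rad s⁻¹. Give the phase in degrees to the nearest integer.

-104°

∠(j0.23 + 0.91) = arctan(0.23/0.91) = 14.18°
∠(j0.23) = 90.00°
∠H(j0.23) = − (14.18° + 90.00°) = -104.18°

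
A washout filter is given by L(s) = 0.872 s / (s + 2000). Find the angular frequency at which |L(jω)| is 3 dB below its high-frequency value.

2000 rad/sec

For a single-pole high-pass, the −3 dB point is at the pole: ω = 2000 rad/sec.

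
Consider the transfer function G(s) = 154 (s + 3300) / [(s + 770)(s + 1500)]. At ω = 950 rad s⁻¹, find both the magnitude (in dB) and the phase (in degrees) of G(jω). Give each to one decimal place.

|G| = -12.3 dB, ∠G = -67.3 deg

|j950 + 3300| = √(950² + 3300²) = 3434
|j950 + 770| = √(950² + 770²) = 1223
|j950 + 1500| = √(950² + 1500²) = 1776
|G(j950)| = 154 × 3434 / (1223 × 1776) = 0.24357
20 log₁₀(0.24357) = -12.27 dB
∠(j950 + 3300) = arctan(950/3300) = 16.06°
∠(j950 + 770) = arctan(950/770) = 50.97°
∠(j950 + 1500) = arctan(950/1500) = 32.35°
∠G(j950) = 16.06° − (50.97° + 32.35°) = -67.26°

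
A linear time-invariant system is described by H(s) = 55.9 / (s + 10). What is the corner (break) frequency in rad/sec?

The single real pole at s = −10 gives a corner at ω = 10 rad/sec.

10 rad/sec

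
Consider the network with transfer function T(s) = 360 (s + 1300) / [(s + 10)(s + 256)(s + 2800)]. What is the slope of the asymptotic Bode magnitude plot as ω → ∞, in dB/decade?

With 1 zero and 3 poles, the high-frequency asymptotic slope is 20 × (1 − 3) = -40 dB/decade.

-40 dB/decade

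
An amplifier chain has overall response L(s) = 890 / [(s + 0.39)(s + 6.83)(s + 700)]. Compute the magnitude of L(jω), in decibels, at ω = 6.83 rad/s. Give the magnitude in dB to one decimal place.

-34.3 dB

|j6.83 + 0.39| = √(6.83² + 0.39²) = 6.841
|j6.83 + 6.83| = √(6.83² + 6.83²) = 9.659
|j6.83 + 700| = √(6.83² + 700²) = 700
|L(j6.83)| = 890 / (6.841 × 9.659 × 700) = 0.01924
20 log₁₀(0.01924) = -34.32 dB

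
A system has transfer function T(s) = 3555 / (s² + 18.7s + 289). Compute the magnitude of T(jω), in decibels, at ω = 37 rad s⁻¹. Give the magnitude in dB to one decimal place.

8.9 dB

|(j37)² + 18.7(j37) + 289| = |-1080 + j691.9| = 1283
|T(j37)| = 3555 / 1283 = 2.7717
20 log₁₀(2.7717) = 8.85 dB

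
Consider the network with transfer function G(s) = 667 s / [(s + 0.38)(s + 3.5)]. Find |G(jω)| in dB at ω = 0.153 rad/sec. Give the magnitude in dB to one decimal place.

37.0 dB

|j0.153| = 0.153
|j0.153 + 0.38| = √(0.153² + 0.38²) = 0.4096
|j0.153 + 3.5| = √(0.153² + 3.5²) = 3.503
|G(j0.153)| = 667 × 0.153 / (0.4096 × 3.503) = 71.109
20 log₁₀(71.109) = 37.04 dB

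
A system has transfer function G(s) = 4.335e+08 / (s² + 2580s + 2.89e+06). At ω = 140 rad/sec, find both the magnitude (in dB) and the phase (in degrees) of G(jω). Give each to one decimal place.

|(j140)² + 2580(j140) + 2.89e+06| = |2.8704e+06 + j3.612e+05| = 2.893e+06
|G(j140)| = 4.335e+08 / 2.893e+06 = 149.84
20 log₁₀(149.84) = 43.51 dB
∠[(j140)² + 2580(j140) + 2.89e+06] = ∠[2.8704e+06 + j3.612e+05] = 7.17°
∠G(j140) = −7.17° = -7.17°

|G| = 43.5 dB, ∠G = -7.2°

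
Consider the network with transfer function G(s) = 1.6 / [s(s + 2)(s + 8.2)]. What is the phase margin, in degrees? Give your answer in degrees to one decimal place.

Gain crossover: |G(jω)| = 1 at ω ≈ 0.0974 rad/s.
∠G(j0.0974) = −90° − arctan(0.0974/2) − arctan(0.0974/8.2) ≈ -93.47°
PM = 180° + (-93.47°) = 86.53°

86.5 deg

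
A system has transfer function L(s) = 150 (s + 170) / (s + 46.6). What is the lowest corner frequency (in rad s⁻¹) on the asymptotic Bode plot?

Break frequencies occur at each pole and zero magnitude: 46.6 rad s⁻¹, 170 rad s⁻¹.
The lowest is 46.6 rad s⁻¹.

46.6 rad s⁻¹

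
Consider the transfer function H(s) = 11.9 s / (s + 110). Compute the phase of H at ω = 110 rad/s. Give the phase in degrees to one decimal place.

45.0 deg

∠(j110) = 90.00°
∠(j110 + 110) = arctan(110/110) = 45.00°
∠H(j110) = 90.00° − 45.00° = 45.00°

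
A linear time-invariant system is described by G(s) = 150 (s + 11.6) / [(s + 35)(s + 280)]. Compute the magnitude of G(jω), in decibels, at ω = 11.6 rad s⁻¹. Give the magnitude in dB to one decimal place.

|j11.6 + 11.6| = √(11.6² + 11.6²) = 16.4
|j11.6 + 35| = √(11.6² + 35²) = 36.87
|j11.6 + 280| = √(11.6² + 280²) = 280.2
|G(j11.6)| = 150 × 16.4 / (36.87 × 280.2) = 0.23814
20 log₁₀(0.23814) = -12.46 dB

-12.5 dB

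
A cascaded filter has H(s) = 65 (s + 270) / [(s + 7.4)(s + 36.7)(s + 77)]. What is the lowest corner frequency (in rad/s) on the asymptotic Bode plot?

Break frequencies occur at each pole and zero magnitude: 7.4 rad/s, 36.7 rad/s, 77 rad/s, 270 rad/s.
The lowest is 7.4 rad/s.

7.4 rad/s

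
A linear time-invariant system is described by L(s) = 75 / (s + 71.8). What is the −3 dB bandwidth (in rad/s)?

71.8 rad/s

For a single-pole low-pass, the −3 dB point is at the pole: ω = 71.8 rad/s.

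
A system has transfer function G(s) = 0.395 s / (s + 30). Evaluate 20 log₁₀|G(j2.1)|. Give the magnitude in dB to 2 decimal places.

|j2.1| = 2.1
|j2.1 + 30| = √(2.1² + 30²) = 30.07
|G(j2.1)| = 0.395 × 2.1 / 30.07 = 0.027583
20 log₁₀(0.027583) = -31.187 dB

-31.19 dB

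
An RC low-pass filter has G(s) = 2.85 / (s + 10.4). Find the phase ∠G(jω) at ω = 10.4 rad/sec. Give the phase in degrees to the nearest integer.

∠(j10.4 + 10.4) = arctan(10.4/10.4) = 45.00°
∠G(j10.4) = −45.00° = -45.00°

-45°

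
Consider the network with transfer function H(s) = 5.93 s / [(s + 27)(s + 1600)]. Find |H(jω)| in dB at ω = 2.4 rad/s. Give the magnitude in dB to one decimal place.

|j2.4| = 2.4
|j2.4 + 27| = √(2.4² + 27²) = 27.11
|j2.4 + 1600| = √(2.4² + 1600²) = 1600
|H(j2.4)| = 5.93 × 2.4 / (27.11 × 1600) = 0.00032815
20 log₁₀(0.00032815) = -69.68 dB

-69.7 dB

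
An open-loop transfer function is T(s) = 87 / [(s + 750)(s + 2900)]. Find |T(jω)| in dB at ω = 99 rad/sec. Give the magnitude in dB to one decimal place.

-88.0 dB

|j99 + 750| = √(99² + 750²) = 756.5
|j99 + 2900| = √(99² + 2900²) = 2902
|T(j99)| = 87 / (756.5 × 2902) = 3.9633e-05
20 log₁₀(3.9633e-05) = -88.04 dB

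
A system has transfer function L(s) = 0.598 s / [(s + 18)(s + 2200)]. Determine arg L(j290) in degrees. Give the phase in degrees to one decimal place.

-4.0 deg

∠(j290) = 90.00°
∠(j290 + 18) = arctan(290/18) = 86.45°
∠(j290 + 2200) = arctan(290/2200) = 7.51°
∠L(j290) = 90.00° − (86.45° + 7.51°) = -3.96°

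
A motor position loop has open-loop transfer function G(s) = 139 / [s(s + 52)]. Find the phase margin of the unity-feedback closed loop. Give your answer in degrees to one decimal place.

87.1°

Gain crossover: |G(jω)| = 1 at ω ≈ 2.67 rad s⁻¹.
∠G(j2.67) = −90° − arctan(2.67/52) ≈ -92.94°
PM = 180° + (-92.94°) = 87.06°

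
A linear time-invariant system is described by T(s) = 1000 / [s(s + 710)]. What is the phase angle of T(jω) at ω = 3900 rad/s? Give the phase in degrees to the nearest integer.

-170°

∠(j3900 + 710) = arctan(3900/710) = 79.68°
∠(j3900) = 90.00°
∠T(j3900) = − (79.68° + 90.00°) = -169.68°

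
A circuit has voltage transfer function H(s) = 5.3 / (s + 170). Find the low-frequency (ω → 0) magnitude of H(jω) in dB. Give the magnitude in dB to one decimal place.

-30.1 dB

H(0) = 5.3 / 170 = 0.031176
20 log₁₀(0.031176) = -30.12 dB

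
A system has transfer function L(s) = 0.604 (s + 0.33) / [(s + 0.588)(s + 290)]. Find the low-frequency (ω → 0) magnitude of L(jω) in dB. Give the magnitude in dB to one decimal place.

L(0) = 0.604 × 0.33 / (0.588 × 290) = 0.0011689
20 log₁₀(0.0011689) = -58.64 dB

-58.6 dB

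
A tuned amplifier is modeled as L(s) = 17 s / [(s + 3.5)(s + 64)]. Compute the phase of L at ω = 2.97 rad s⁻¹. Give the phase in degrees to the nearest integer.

∠(j2.97) = 90.00°
∠(j2.97 + 3.5) = arctan(2.97/3.5) = 40.32°
∠(j2.97 + 64) = arctan(2.97/64) = 2.66°
∠L(j2.97) = 90.00° − (40.32° + 2.66°) = 47.03°

47 deg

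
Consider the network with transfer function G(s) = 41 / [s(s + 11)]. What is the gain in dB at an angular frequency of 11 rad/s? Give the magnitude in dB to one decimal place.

-12.4 dB

|j11 + 11| = √(11² + 11²) = 15.56
|j11| = 11
|G(j11)| = 41 / (15.56 × 11) = 0.2396
20 log₁₀(0.2396) = -12.41 dB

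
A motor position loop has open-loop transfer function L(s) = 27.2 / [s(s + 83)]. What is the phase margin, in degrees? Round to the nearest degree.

Gain crossover: |L(jω)| = 1 at ω ≈ 0.328 rad/sec.
∠L(j0.328) = −90° − arctan(0.328/83) ≈ -90.23°
PM = 180° + (-90.23°) = 89.77°

90°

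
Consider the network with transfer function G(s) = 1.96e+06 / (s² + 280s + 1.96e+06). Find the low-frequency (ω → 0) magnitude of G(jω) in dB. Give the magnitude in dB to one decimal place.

0.0 dB

G(0) = 1.96e+06 / 1.96e+06 = 1
20 log₁₀(1) = 0.00 dB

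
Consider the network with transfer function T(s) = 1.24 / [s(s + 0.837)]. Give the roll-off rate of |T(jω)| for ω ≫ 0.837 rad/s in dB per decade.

With 0 zeros and 2 poles, the high-frequency asymptotic slope is 20 × (0 − 2) = -40 dB/decade.

-40 dB/decade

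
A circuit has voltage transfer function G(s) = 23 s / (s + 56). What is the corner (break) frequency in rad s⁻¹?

56 rad s⁻¹

The single real pole at s = −56 gives a corner at ω = 56 rad s⁻¹.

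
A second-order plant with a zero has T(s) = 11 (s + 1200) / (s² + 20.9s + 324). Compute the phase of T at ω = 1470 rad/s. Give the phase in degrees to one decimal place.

∠(j1470 + 1200) = arctan(1470/1200) = 50.77°
∠[(j1470)² + 20.9(j1470) + 324] = ∠[-2.1606e+06 + j30723] = 179.19°
∠T(j1470) = 50.77° − 179.19° = -128.41°

-128.4 deg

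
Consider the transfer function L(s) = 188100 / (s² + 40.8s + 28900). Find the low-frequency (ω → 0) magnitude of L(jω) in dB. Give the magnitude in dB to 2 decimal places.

16.27 dB

L(0) = 188100 / 28900 = 6.5087
20 log₁₀(6.5087) = 16.270 dB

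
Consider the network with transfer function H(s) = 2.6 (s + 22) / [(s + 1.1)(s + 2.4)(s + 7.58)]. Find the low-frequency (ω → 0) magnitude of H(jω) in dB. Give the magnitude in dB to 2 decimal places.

H(0) = 2.6 × 22 / (1.1 × 2.4 × 7.58) = 2.8584
20 log₁₀(2.8584) = 9.122 dB

9.12 dB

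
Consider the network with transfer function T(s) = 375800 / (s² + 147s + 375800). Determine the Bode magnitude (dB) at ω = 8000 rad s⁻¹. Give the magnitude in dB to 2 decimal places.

-44.57 dB

|(j8000)² + 147(j8000) + 375800| = |-6.3624e+07 + j1.176e+06| = 6.364e+07
|T(j8000)| = 375800 / 6.364e+07 = 0.0059055
20 log₁₀(0.0059055) = -44.575 dB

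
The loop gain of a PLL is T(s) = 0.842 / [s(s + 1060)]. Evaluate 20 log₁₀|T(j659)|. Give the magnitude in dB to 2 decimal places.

|j659 + 1060| = √(659² + 1060²) = 1248
|j659| = 659
|T(j659)| = 0.842 / (1248 × 659) = 1.0237e-06
20 log₁₀(1.0237e-06) = -119.797 dB

-119.80 dB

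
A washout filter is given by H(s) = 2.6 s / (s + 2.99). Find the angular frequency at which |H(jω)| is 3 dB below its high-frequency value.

For a single-pole high-pass, the −3 dB point is at the pole: ω = 2.99 rad/s.

2.99 rad/s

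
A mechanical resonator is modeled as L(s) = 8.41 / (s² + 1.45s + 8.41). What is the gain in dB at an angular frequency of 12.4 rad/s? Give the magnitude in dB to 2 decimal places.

-24.82 dB

|(j12.4)² + 1.45(j12.4) + 8.41| = |-145.35 + j17.98| = 146.5
|L(j12.4)| = 8.41 / 146.5 = 0.057423
20 log₁₀(0.057423) = -24.818 dB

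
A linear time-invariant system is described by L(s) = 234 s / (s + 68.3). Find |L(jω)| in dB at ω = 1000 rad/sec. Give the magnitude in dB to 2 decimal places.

47.36 dB

|j1000| = 1000
|j1000 + 68.3| = √(1000² + 68.3²) = 1002
|L(j1000)| = 234 × 1000 / 1002 = 233.46
20 log₁₀(233.46) = 47.364 dB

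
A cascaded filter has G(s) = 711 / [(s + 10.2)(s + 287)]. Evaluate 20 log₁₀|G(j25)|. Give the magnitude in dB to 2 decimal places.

-20.78 dB

|j25 + 10.2| = √(25² + 10.2²) = 27
|j25 + 287| = √(25² + 287²) = 288.1
|G(j25)| = 711 / (27 × 288.1) = 0.091405
20 log₁₀(0.091405) = -20.781 dB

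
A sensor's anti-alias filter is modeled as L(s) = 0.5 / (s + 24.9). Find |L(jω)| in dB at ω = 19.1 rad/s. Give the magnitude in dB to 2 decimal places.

|j19.1 + 24.9| = √(19.1² + 24.9²) = 31.38
|L(j19.1)| = 0.5 / 31.38 = 0.015933
20 log₁₀(0.015933) = -35.954 dB

-35.95 dB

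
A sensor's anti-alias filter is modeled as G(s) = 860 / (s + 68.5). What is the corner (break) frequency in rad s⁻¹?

The single real pole at s = −68.5 gives a corner at ω = 68.5 rad s⁻¹.

68.5 rad s⁻¹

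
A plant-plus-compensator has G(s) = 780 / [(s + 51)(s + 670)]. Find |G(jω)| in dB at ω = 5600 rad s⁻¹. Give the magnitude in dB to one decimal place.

-92.1 dB

|j5600 + 51| = √(5600² + 51²) = 5600
|j5600 + 670| = √(5600² + 670²) = 5640
|G(j5600)| = 780 / (5600 × 5640) = 2.4695e-05
20 log₁₀(2.4695e-05) = -92.15 dB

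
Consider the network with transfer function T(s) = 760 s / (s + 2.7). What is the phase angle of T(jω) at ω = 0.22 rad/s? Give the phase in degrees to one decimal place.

85.3°

∠(j0.22) = 90.00°
∠(j0.22 + 2.7) = arctan(0.22/2.7) = 4.66°
∠T(j0.22) = 90.00° − 4.66° = 85.34°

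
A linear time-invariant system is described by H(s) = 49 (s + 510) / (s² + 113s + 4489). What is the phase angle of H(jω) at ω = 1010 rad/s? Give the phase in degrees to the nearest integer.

∠(j1010 + 510) = arctan(1010/510) = 63.21°
∠[(j1010)² + 113(j1010) + 4489] = ∠[-1.0156e+06 + j1.1413e+05] = 173.59°
∠H(j1010) = 63.21° − 173.59° = -110.38°

-110 deg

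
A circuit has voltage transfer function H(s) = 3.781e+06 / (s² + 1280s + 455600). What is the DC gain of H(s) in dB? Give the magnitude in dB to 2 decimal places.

18.38 dB

H(0) = 3.781e+06 / 455600 = 8.2989
20 log₁₀(8.2989) = 18.380 dB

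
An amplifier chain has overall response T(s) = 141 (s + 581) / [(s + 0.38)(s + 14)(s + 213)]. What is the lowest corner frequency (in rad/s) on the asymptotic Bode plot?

Break frequencies occur at each pole and zero magnitude: 0.38 rad/s, 14 rad/s, 213 rad/s, 581 rad/s.
The lowest is 0.38 rad/s.

0.38 rad/s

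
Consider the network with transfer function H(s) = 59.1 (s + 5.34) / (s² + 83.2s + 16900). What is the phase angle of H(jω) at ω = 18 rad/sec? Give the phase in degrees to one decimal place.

68.3°

∠(j18 + 5.34) = arctan(18/5.34) = 73.48°
∠[(j18)² + 83.2(j18) + 16900] = ∠[16576 + j1497.6] = 5.16°
∠H(j18) = 73.48° − 5.16° = 68.31°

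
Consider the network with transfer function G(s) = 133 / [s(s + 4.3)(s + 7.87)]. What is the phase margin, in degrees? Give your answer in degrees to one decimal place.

34.1°

Gain crossover: |G(jω)| = 1 at ω ≈ 3.01 rad/s.
∠G(j3.01) = −90° − arctan(3.01/4.3) − arctan(3.01/7.87) ≈ -145.89°
PM = 180° + (-145.89°) = 34.11°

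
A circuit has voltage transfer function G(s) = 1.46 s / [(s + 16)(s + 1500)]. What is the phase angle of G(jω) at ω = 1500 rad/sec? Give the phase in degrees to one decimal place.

∠(j1500) = 90.00°
∠(j1500 + 16) = arctan(1500/16) = 89.39°
∠(j1500 + 1500) = arctan(1500/1500) = 45.00°
∠G(j1500) = 90.00° − (89.39° + 45.00°) = -44.39°

-44.4 deg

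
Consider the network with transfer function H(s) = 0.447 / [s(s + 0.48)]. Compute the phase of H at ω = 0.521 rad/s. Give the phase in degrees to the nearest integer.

∠(j0.521 + 0.48) = arctan(0.521/0.48) = 47.35°
∠(j0.521) = 90.00°
∠H(j0.521) = − (47.35° + 90.00°) = -137.35°

-137°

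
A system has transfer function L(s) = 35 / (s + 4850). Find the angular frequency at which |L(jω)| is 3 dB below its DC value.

For a single-pole low-pass, the −3 dB point is at the pole: ω = 4850 rad s⁻¹.

4850 rad s⁻¹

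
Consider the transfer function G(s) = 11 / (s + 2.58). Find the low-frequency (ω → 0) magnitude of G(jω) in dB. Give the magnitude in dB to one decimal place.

12.6 dB

G(0) = 11 / 2.58 = 4.2636
20 log₁₀(4.2636) = 12.60 dB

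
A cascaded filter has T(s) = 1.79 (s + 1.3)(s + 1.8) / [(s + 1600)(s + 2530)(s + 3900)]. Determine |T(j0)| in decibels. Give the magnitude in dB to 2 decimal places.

-191.52 dB

T(0) = 1.79 × 1.3 × 1.8 / (1600 × 2530 × 3900) = 2.6532e-10
20 log₁₀(2.6532e-10) = -191.525 dB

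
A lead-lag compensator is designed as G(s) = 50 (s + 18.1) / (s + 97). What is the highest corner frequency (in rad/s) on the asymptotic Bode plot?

97 rad/s

Break frequencies occur at each pole and zero magnitude: 18.1 rad/s, 97 rad/s.
The highest is 97 rad/s.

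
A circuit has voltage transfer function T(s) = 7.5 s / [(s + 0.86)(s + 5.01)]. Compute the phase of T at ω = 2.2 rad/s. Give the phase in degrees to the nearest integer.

∠(j2.2) = 90.00°
∠(j2.2 + 0.86) = arctan(2.2/0.86) = 68.65°
∠(j2.2 + 5.01) = arctan(2.2/5.01) = 23.71°
∠T(j2.2) = 90.00° − (68.65° + 23.71°) = -2.36°

-2°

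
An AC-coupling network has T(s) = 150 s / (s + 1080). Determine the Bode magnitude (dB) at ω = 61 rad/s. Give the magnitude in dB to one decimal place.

18.5 dB

|j61| = 61
|j61 + 1080| = √(61² + 1080²) = 1082
|T(j61)| = 150 × 61 / 1082 = 8.4587
20 log₁₀(8.4587) = 18.55 dB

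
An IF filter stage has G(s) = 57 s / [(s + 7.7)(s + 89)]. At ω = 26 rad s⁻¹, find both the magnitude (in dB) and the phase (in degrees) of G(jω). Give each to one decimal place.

|G| = -4.6 dB, ∠G = 0.2°

|j26| = 26
|j26 + 7.7| = √(26² + 7.7²) = 27.12
|j26 + 89| = √(26² + 89²) = 92.72
|G(j26)| = 57 × 26 / (27.12 × 92.72) = 0.58945
20 log₁₀(0.58945) = -4.59 dB
∠(j26) = 90.00°
∠(j26 + 7.7) = arctan(26/7.7) = 73.50°
∠(j26 + 89) = arctan(26/89) = 16.28°
∠G(j26) = 90.00° − (73.50° + 16.28°) = 0.21°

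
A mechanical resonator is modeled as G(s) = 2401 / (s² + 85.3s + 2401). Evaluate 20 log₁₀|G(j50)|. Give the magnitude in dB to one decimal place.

-5.0 dB

|(j50)² + 85.3(j50) + 2401| = |-99 + j4265| = 4266
|G(j50)| = 2401 / 4266 = 0.5628
20 log₁₀(0.5628) = -4.99 dB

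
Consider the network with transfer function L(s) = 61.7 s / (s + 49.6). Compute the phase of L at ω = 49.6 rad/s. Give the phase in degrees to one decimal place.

45.0°

∠(j49.6) = 90.00°
∠(j49.6 + 49.6) = arctan(49.6/49.6) = 45.00°
∠L(j49.6) = 90.00° − 45.00° = 45.00°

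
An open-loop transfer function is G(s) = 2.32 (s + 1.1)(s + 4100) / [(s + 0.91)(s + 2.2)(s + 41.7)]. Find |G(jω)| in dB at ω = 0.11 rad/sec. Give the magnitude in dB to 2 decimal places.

|j0.11 + 1.1| = √(0.11² + 1.1²) = 1.105
|j0.11 + 4100| = √(0.11² + 4100²) = 4100
|j0.11 + 0.91| = √(0.11² + 0.91²) = 0.9166
|j0.11 + 2.2| = √(0.11² + 2.2²) = 2.203
|j0.11 + 41.7| = √(0.11² + 41.7²) = 41.7
|G(j0.11)| = 2.32 × 1.105 × 4100 / (0.9166 × 2.203 × 41.7) = 124.89
20 log₁₀(124.89) = 41.931 dB

41.93 dB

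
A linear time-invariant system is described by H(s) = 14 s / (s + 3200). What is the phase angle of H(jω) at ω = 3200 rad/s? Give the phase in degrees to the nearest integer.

∠(j3200) = 90.00°
∠(j3200 + 3200) = arctan(3200/3200) = 45.00°
∠H(j3200) = 90.00° − 45.00° = 45.00°

45 deg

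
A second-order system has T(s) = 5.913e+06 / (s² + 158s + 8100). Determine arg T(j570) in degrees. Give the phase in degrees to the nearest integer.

-164°

∠[(j570)² + 158(j570) + 8100] = ∠[-3.168e+05 + j90060] = 164.13°
∠T(j570) = −164.13° = -164.13°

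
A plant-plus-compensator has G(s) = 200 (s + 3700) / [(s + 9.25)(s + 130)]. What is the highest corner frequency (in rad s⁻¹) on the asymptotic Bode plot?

Break frequencies occur at each pole and zero magnitude: 9.25 rad s⁻¹, 130 rad s⁻¹, 3700 rad s⁻¹.
The highest is 3700 rad s⁻¹.

3700 rad s⁻¹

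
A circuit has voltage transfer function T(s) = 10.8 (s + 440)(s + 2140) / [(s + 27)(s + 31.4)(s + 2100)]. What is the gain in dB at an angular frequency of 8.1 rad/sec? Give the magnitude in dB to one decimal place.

|j8.1 + 440| = √(8.1² + 440²) = 440.1
|j8.1 + 2140| = √(8.1² + 2140²) = 2140
|j8.1 + 27| = √(8.1² + 27²) = 28.19
|j8.1 + 31.4| = √(8.1² + 31.4²) = 32.43
|j8.1 + 2100| = √(8.1² + 2100²) = 2100
|T(j8.1)| = 10.8 × 440.1 × 2140 / (28.19 × 32.43 × 2100) = 5.2984
20 log₁₀(5.2984) = 14.48 dB

14.5 dB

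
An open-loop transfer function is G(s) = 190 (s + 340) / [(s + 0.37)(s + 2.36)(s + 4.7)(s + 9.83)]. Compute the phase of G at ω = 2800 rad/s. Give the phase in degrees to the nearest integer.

∠(j2800 + 340) = arctan(2800/340) = 83.08°
∠(j2800 + 0.37) = arctan(2800/0.37) = 89.99°
∠(j2800 + 2.36) = arctan(2800/2.36) = 89.95°
∠(j2800 + 4.7) = arctan(2800/4.7) = 89.90°
∠(j2800 + 9.83) = arctan(2800/9.83) = 89.80°
∠G(j2800) = 83.08° − (89.99° + 89.95° + 89.90° + 89.80°) = -276.57°

-277°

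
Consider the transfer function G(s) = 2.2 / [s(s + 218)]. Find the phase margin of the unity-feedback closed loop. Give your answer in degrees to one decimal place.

Gain crossover: |G(jω)| = 1 at ω ≈ 0.0101 rad/s.
∠G(j0.0101) = −90° − arctan(0.0101/218) ≈ -90.00°
PM = 180° + (-90.00°) = 90.00°

90.0 deg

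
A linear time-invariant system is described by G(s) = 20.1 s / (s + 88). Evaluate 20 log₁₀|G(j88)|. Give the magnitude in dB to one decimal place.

|j88| = 88
|j88 + 88| = √(88² + 88²) = 124.5
|G(j88)| = 20.1 × 88 / 124.5 = 14.213
20 log₁₀(14.213) = 23.05 dB

23.1 dB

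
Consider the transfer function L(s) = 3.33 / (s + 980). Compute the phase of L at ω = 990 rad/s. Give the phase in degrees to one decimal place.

∠(j990 + 980) = arctan(990/980) = 45.29°
∠L(j990) = −45.29° = -45.29°

-45.3 deg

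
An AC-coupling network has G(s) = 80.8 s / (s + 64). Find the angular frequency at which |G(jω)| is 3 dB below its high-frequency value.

For a single-pole high-pass, the −3 dB point is at the pole: ω = 64 rad/sec.

64 rad/sec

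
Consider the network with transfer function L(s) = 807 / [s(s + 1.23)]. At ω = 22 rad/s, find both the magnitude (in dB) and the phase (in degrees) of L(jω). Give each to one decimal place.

|j22 + 1.23| = √(22² + 1.23²) = 22.03
|j22| = 22
|L(j22)| = 807 / (22.03 × 22) = 1.6648
20 log₁₀(1.6648) = 4.43 dB
∠(j22 + 1.23) = arctan(22/1.23) = 86.80°
∠(j22) = 90.00°
∠L(j22) = − (86.80° + 90.00°) = -176.80°

|L| = 4.4 dB, ∠L = -176.8°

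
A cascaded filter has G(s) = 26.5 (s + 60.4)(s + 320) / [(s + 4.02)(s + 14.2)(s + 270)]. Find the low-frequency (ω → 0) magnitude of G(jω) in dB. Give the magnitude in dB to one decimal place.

G(0) = 26.5 × 60.4 × 320 / (4.02 × 14.2 × 270) = 33.232
20 log₁₀(33.232) = 30.43 dB

30.4 dB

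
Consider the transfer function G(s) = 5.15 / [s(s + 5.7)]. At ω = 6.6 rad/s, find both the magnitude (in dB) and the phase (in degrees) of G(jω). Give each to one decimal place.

|G| = -21.0 dB, ∠G = -139.2°

|j6.6 + 5.7| = √(6.6² + 5.7²) = 8.721
|j6.6| = 6.6
|G(j6.6)| = 5.15 / (8.721 × 6.6) = 0.089477
20 log₁₀(0.089477) = -20.97 dB
∠(j6.6 + 5.7) = arctan(6.6/5.7) = 49.18°
∠(j6.6) = 90.00°
∠G(j6.6) = − (49.18° + 90.00°) = -139.18°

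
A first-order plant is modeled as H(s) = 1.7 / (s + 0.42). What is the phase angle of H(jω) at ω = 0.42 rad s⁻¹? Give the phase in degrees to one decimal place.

∠(j0.42 + 0.42) = arctan(0.42/0.42) = 45.00°
∠H(j0.42) = −45.00° = -45.00°

-45.0 deg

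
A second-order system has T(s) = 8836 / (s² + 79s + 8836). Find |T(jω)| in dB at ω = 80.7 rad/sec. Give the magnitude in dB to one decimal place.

2.3 dB

|(j80.7)² + 79(j80.7) + 8836| = |2323.5 + j6375.3| = 6786
|T(j80.7)| = 8836 / 6786 = 1.3022
20 log₁₀(1.3022) = 2.29 dB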